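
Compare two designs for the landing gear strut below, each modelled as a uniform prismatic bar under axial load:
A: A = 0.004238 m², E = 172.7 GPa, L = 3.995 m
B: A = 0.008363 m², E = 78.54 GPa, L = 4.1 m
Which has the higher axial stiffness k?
Model: a uniform prismatic bar under axial load, so k = (A·E) / L (SI units).
  A: k = (0.004238 × (1.727 × 10¹¹)) / 3.995 = 1.832 × 10⁸ N/m = 183.2 MN/m
  B: k = (0.008363 × (7.854 × 10¹⁰)) / 4.1 = 1.602 × 10⁸ N/m = 160.2 MN/m
183.2 MN/m > 160.2 MN/m, so A is larger.
Final answer: A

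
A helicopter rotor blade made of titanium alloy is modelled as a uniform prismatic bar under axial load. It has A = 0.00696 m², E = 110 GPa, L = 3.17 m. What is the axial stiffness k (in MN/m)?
Model: a uniform prismatic bar under axial load, so k = (A·E) / L.
Convert to SI units:
  E = 110 GPa = 1.1 × 10¹¹ Pa
Substitute:
  k = (0.00696 × (1.1 × 10¹¹)) / 3.17
  k = 2.415 × 10⁸ N/m
Convert: k = 2.415 × 10⁸ N/m = 241.5 MN/m
Final answer: k = 241.5 MN/m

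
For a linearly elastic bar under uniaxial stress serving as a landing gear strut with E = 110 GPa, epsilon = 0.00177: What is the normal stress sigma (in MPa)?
Model: a linearly elastic bar under uniaxial stress, so sigma = E·epsilon.
Convert to SI units:
  E = 110 GPa = 1.1 × 10¹¹ Pa
Substitute:
  sigma = (1.1 × 10¹¹) × 0.00177
  sigma = 1.947 × 10⁸ Pa
Convert: sigma = 1.947 × 10⁸ Pa = 194.7 MPa
Final answer: sigma = 194.7 MPa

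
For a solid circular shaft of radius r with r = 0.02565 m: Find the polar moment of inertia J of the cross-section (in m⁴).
Model: a solid circular shaft of radius r, so J = (π·r^4) / 2.
Substitute:
  J = (π × 0.02565^4) / 2
  J = 6.799 × 10⁻⁷ m⁴
Final answer: J = 6.799 × 10⁻⁷ m⁴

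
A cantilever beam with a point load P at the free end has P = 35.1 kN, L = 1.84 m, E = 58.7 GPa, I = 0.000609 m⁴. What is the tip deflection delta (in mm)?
Model: a cantilever beam with a point load P at the free end, so delta = (P·L^3) / (3·E·I).
Convert to SI units:
  P = 35.1 kN = 35100 N
  E = 58.7 GPa = 5.87 × 10¹⁰ Pa
Substitute:
  delta = (35100 × 1.84^3) / (3 × (5.87 × 10¹⁰) × 0.000609)
  delta = 0.002039 m
Convert: delta = 0.002039 m = 2.039 mm
Final answer: delta = 2.039 mm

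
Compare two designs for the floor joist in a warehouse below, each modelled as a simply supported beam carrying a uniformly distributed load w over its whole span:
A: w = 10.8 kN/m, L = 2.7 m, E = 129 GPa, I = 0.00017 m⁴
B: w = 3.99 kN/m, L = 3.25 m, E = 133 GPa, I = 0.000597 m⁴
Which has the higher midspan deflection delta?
Model: a simply supported beam carrying a uniformly distributed load w over its whole span, so delta = (5·w·L^4) / (384·E·I) (SI units).
  A: delta = (5 × 10800 × 2.7^4) / (384 × (1.29 × 10¹¹) × 0.00017) = 0.0003408 m = 0.3408 mm
  B: delta = (5 × 3990 × 3.25^4) / (384 × (1.33 × 10¹¹) × 0.000597) = 7.3 × 10⁻⁵ m = 0.073 mm
0.3408 mm > 0.073 mm, so A is larger.
Final answer: A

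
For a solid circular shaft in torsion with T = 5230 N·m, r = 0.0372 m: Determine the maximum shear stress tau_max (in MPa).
Model: a solid circular shaft in torsion, so tau_max = (2·T) / (π·r^3).
Substitute:
  tau_max = (2 × 5230) / (π × 0.0372^3)
  tau_max = 6.468 × 10⁷ Pa
Convert: tau_max = 6.468 × 10⁷ Pa = 64.68 MPa
Final answer: tau_max = 64.68 MPa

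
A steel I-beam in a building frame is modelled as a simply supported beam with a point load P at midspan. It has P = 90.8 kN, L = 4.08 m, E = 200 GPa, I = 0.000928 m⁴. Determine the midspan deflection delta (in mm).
Model: a simply supported beam with a point load P at midspan, so delta = (P·L^3) / (48·E·I).
Convert to SI units:
  P = 90.8 kN = 90800 N
  E = 200 GPa = 2 × 10¹¹ Pa
Substitute:
  delta = (90800 × 4.08^3) / (48 × (2 × 10¹¹) × 0.000928)
  delta = 0.0006922 m
Convert: delta = 0.0006922 m = 0.6922 mm
Final answer: delta = 0.6922 mm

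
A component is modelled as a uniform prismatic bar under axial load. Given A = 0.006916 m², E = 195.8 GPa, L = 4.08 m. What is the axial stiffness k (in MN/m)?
Model: a uniform prismatic bar under axial load, so k = (A·E) / L.
Convert to SI units:
  E = 195.8 GPa = 1.958 × 10¹¹ Pa
Substitute:
  k = (0.006916 × (1.958 × 10¹¹)) / 4.08
  k = 3.319 × 10⁸ N/m
Convert: k = 3.319 × 10⁸ N/m = 331.9 MN/m
Final answer: k = 331.9 MN/m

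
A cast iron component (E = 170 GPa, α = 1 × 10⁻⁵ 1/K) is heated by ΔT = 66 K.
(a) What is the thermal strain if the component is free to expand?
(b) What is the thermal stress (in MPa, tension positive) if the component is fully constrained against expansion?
(a) Free thermal strain ε_th = α·ΔT = (1 × 10⁻⁵) × 66 = 0.00066
(b) Fully constrained, the expansion is suppressed, so σ = -E·α·ΔT. Convert E = 170 GPa = 1.7 × 10¹¹ Pa.
  σ = -(1.7 × 10¹¹) × (1 × 10⁻⁵) × 66 = -1.122 × 10⁸ Pa = -112.2 MPa (compressive)
Final answer: (a) ε_th = 0.00066, (b) σ = -112.2 MPa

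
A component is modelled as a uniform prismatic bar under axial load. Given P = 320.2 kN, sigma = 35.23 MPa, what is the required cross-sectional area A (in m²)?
Model: a uniform prismatic bar under axial load, so sigma = P / A.
Solve for A: A = P / sigma.
Convert to SI units:
  P = 320.2 kN = 320200 N
  sigma = 35.23 MPa = 3.523 × 10⁷ Pa
Substitute:
  A = 320200 / (3.523 × 10⁷)
  A = 0.009089 m²
Final answer: A = 0.009089 m²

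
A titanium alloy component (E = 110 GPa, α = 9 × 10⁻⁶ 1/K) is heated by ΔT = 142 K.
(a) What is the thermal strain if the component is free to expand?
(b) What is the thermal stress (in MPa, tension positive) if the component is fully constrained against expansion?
(a) Free thermal strain ε_th = α·ΔT = (9 × 10⁻⁶) × 142 = 0.001278
(b) Fully constrained, the expansion is suppressed, so σ = -E·α·ΔT. Convert E = 110 GPa = 1.1 × 10¹¹ Pa.
  σ = -(1.1 × 10¹¹) × (9 × 10⁻⁶) × 142 = -1.406 × 10⁸ Pa = -140.6 MPa (compressive)
Final answer: (a) ε_th = 0.001278, (b) σ = -140.6 MPa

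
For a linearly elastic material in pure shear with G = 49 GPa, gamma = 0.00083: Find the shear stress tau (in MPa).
Model: a linearly elastic material in pure shear, so tau = G·gamma.
Convert to SI units:
  G = 49 GPa = 4.9 × 10¹⁰ Pa
Substitute:
  tau = (4.9 × 10¹⁰) × 0.00083
  tau = 4.067 × 10⁷ Pa
Convert: tau = 4.067 × 10⁷ Pa = 40.67 MPa
Final answer: tau = 40.67 MPa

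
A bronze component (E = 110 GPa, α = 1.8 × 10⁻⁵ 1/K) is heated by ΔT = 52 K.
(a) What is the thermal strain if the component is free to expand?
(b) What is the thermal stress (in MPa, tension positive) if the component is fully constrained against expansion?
(a) Free thermal strain ε_th = α·ΔT = (1.8 × 10⁻⁵) × 52 = 0.000936
(b) Fully constrained, the expansion is suppressed, so σ = -E·α·ΔT. Convert E = 110 GPa = 1.1 × 10¹¹ Pa.
  σ = -(1.1 × 10¹¹) × (1.8 × 10⁻⁵) × 52 = -1.03 × 10⁸ Pa = -103 MPa (compressive)
Final answer: (a) ε_th = 0.000936, (b) σ = -103 MPa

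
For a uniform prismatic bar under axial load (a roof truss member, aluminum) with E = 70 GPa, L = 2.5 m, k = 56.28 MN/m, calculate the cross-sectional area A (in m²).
Model: a uniform prismatic bar under axial load, so k = (A·E) / L.
Solve for A: A = (k·L) / E.
Convert to SI units:
  E = 70 GPa = 7 × 10¹⁰ Pa
  k = 56.28 MN/m = 5.628 × 10⁷ N/m
Substitute:
  A = ((5.628 × 10⁷) × 2.5) / (7 × 10¹⁰)
  A = 0.00201 m²
Final answer: A = 0.00201 m²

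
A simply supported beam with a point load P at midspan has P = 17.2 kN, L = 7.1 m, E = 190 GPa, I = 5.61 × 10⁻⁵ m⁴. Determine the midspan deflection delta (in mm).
Model: a simply supported beam with a point load P at midspan, so delta = (P·L^3) / (48·E·I).
Convert to SI units:
  P = 17.2 kN = 17200 N
  E = 190 GPa = 1.9 × 10¹¹ Pa
Substitute:
  delta = (17200 × 7.1^3) / (48 × (1.9 × 10¹¹) × (5.61 × 10⁻⁵))
  delta = 0.01203 m
Convert: delta = 0.01203 m = 12.03 mm
Final answer: delta = 12.03 mm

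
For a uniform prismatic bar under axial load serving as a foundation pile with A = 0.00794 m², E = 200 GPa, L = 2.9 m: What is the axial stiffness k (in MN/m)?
Model: a uniform prismatic bar under axial load, so k = (A·E) / L.
Convert to SI units:
  E = 200 GPa = 2 × 10¹¹ Pa
Substitute:
  k = (0.00794 × (2 × 10¹¹)) / 2.9
  k = 5.476 × 10⁸ N/m
Convert: k = 5.476 × 10⁸ N/m = 547.6 MN/m
Final answer: k = 547.6 MN/m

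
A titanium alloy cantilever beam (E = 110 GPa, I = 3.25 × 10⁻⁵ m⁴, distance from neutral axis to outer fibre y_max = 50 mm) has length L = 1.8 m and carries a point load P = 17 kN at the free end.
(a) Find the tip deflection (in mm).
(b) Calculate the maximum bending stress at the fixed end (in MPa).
(a) Tip deflection of a cantilever with an end point load: δ = P·L^3 / (3·E·I). Convert P = 17 kN = 17000 N, E = 110 GPa = 1.1 × 10¹¹ Pa.
  δ = (17000 × 1.8^3) / (3 × (1.1 × 10¹¹) × (3.25 × 10⁻⁵)) = 0.009244 m = 9.244 mm
(b) Maximum bending moment at the fixed end: M = P·L = 17000 × 1.8 = 30600 N·m. Convert y_max = 50 mm = 0.05 m.
  σ = M·y_max / I = (30600 × 0.05) / (3.25 × 10⁻⁵) = 4.708 × 10⁷ Pa = 47.08 MPa
Final answer: (a) δ = 9.244 mm, (b) σ = 47.08 MPa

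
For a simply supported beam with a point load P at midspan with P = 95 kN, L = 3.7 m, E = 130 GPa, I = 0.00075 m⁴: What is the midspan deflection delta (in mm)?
Model: a simply supported beam with a point load P at midspan, so delta = (P·L^3) / (48·E·I).
Convert to SI units:
  P = 95 kN = 95000 N
  E = 130 GPa = 1.3 × 10¹¹ Pa
Substitute:
  delta = (95000 × 3.7^3) / (48 × (1.3 × 10¹¹) × 0.00075)
  delta = 0.001028 m
Convert: delta = 0.001028 m = 1.028 mm
Final answer: delta = 1.028 mm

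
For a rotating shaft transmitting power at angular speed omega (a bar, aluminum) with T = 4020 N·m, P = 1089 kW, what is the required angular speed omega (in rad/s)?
Model: a rotating shaft transmitting power at angular speed omega, so P = T·omega.
Solve for omega: omega = P / T.
Convert to SI units:
  P = 1089 kW = 1.089 × 10⁶ W
Substitute:
  omega = (1.089 × 10⁶) / 4020
  omega = 270.9 rad/s
Final answer: omega = 270.9 rad/s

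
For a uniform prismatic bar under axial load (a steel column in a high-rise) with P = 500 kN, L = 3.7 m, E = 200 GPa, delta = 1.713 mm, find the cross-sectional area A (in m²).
Model: a uniform prismatic bar under axial load, so delta = (P·L) / (A·E).
Solve for A: A = (P·L) / (delta·E).
Convert to SI units:
  P = 500 kN = 500000 N
  E = 200 GPa = 2 × 10¹¹ Pa
  delta = 1.713 mm = 0.001713 m
Substitute:
  A = (500000 × 3.7) / (0.001713 × (2 × 10¹¹))
  A = 0.0054 m²
Final answer: A = 0.0054 m²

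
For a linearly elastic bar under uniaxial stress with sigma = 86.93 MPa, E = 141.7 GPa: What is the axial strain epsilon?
Model: a linearly elastic bar under uniaxial stress, so epsilon = sigma / E.
Convert to SI units:
  sigma = 86.93 MPa = 8.693 × 10⁷ Pa
  E = 141.7 GPa = 1.417 × 10¹¹ Pa
Substitute:
  epsilon = (8.693 × 10⁷) / (1.417 × 10¹¹)
  epsilon = 0.0006135
Final answer: epsilon = 0.0006135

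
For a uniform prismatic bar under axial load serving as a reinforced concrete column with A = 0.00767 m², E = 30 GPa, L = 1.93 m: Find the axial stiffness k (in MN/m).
Model: a uniform prismatic bar under axial load, so k = (A·E) / L.
Convert to SI units:
  E = 30 GPa = 3 × 10¹⁰ Pa
Substitute:
  k = (0.00767 × (3 × 10¹⁰)) / 1.93
  k = 1.192 × 10⁸ N/m
Convert: k = 1.192 × 10⁸ N/m = 119.2 MN/m
Final answer: k = 119.2 MN/m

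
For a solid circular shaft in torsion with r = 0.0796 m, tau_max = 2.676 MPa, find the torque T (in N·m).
Model: a solid circular shaft in torsion, so tau_max = (2·T) / (π·r^3).
Solve for T: T = (π·tau_max·r^3) / 2.
Convert to SI units:
  tau_max = 2.676 MPa = 2.676 × 10⁶ Pa
Substitute:
  T = (π × (2.676 × 10⁶) × 0.0796^3) / 2
  T = 2120 N·m
Final answer: T = 2120 N·m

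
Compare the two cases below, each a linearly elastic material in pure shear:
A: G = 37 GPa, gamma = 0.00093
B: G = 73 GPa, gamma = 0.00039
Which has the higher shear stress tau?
Model: a linearly elastic material in pure shear, so tau = G·gamma (SI units).
  A: tau = (3.7 × 10¹⁰) × 0.00093 = 3.441 × 10⁷ Pa = 34.41 MPa
  B: tau = (7.3 × 10¹⁰) × 0.00039 = 2.847 × 10⁷ Pa = 28.47 MPa
34.41 MPa > 28.47 MPa, so A is larger.
Final answer: A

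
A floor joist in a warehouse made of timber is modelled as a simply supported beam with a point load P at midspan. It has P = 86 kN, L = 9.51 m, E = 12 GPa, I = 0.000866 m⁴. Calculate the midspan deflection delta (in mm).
Model: a simply supported beam with a point load P at midspan, so delta = (P·L^3) / (48·E·I).
Convert to SI units:
  P = 86 kN = 86000 N
  E = 12 GPa = 1.2 × 10¹⁰ Pa
Substitute:
  delta = (86000 × 9.51^3) / (48 × (1.2 × 10¹⁰) × 0.000866)
  delta = 0.1483 m
Convert: delta = 0.1483 m = 148.3 mm
Final answer: delta = 148.3 mm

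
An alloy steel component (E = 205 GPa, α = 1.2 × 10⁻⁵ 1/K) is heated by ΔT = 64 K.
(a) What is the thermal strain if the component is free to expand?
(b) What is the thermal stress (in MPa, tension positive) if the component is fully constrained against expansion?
(a) Free thermal strain ε_th = α·ΔT = (1.2 × 10⁻⁵) × 64 = 0.000768
(b) Fully constrained, the expansion is suppressed, so σ = -E·α·ΔT. Convert E = 205 GPa = 2.05 × 10¹¹ Pa.
  σ = -(2.05 × 10¹¹) × (1.2 × 10⁻⁵) × 64 = -1.574 × 10⁸ Pa = -157.4 MPa (compressive)
Final answer: (a) ε_th = 0.000768, (b) σ = -157.4 MPa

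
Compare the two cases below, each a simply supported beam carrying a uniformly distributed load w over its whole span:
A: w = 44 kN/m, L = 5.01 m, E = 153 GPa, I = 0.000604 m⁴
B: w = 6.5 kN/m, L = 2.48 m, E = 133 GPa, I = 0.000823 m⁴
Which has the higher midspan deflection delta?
Model: a simply supported beam carrying a uniformly distributed load w over its whole span, so delta = (5·w·L^4) / (384·E·I) (SI units).
  A: delta = (5 × 44000 × 5.01^4) / (384 × (1.53 × 10¹¹) × 0.000604) = 0.003906 m = 3.906 mm
  B: delta = (5 × 6500 × 2.48^4) / (384 × (1.33 × 10¹¹) × 0.000823) = 2.925 × 10⁻⁵ m = 0.02925 mm
3.906 mm > 0.02925 mm, so A is larger.
Final answer: A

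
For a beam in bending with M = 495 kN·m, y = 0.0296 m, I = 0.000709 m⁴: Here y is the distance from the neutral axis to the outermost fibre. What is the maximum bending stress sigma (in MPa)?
Model: a beam in bending, so sigma = (M·y) / I.
Convert to SI units:
  M = 495 kN·m = 495000 N·m
Substitute:
  sigma = (495000 × 0.0296) / 0.000709
  sigma = 2.067 × 10⁷ Pa
Convert: sigma = 2.067 × 10⁷ Pa = 20.67 MPa
Final answer: sigma = 20.67 MPa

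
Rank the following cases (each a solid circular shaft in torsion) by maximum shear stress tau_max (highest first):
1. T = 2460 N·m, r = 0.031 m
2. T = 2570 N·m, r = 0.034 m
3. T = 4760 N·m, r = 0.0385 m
Model: a solid circular shaft in torsion, so tau_max = (2·T) / (π·r^3) (SI units).
  Case 1: tau_max = (2 × 2460) / (π × 0.031^3) = 5.257 × 10⁷ Pa = 52.57 MPa
  Case 2: tau_max = (2 × 2570) / (π × 0.034^3) = 4.163 × 10⁷ Pa = 41.63 MPa
  Case 3: tau_max = (2 × 4760) / (π × 0.0385^3) = 5.31 × 10⁷ Pa = 53.1 MPa
Ordering: 53.1 MPa (case 3) > 52.57 MPa (case 1) > 41.63 MPa (case 2)
Final answer: 3, 1, 2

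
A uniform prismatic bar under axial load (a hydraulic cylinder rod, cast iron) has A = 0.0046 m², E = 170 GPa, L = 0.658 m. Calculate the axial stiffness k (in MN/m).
Model: a uniform prismatic bar under axial load, so k = (A·E) / L.
Convert to SI units:
  E = 170 GPa = 1.7 × 10¹¹ Pa
Substitute:
  k = (0.0046 × (1.7 × 10¹¹)) / 0.658
  k = 1.188 × 10⁹ N/m
Convert: k = 1.188 × 10⁹ N/m = 1188 MN/m
Final answer: k = 1188 MN/m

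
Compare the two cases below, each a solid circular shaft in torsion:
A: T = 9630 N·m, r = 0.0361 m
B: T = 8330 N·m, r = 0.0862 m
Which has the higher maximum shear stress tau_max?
Model: a solid circular shaft in torsion, so tau_max = (2·T) / (π·r^3) (SI units).
  A: tau_max = (2 × 9630) / (π × 0.0361^3) = 1.303 × 10⁸ Pa = 130.3 MPa
  B: tau_max = (2 × 8330) / (π × 0.0862^3) = 8.279 × 10⁶ Pa = 8.279 MPa
130.3 MPa > 8.279 MPa, so A is larger.
Final answer: A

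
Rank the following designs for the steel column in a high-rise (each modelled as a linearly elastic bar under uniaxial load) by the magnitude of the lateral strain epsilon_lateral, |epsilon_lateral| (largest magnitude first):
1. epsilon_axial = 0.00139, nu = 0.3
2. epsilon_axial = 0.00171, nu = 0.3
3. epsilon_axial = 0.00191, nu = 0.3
Model: a linearly elastic bar under uniaxial load, so epsilon_lateral = -nu·epsilon_axial (SI units).
  Case 1: epsilon_lateral = -(0.3 × 0.00139) = -0.000417
  Case 2: epsilon_lateral = -(0.3 × 0.00171) = -0.000513
  Case 3: epsilon_lateral = -(0.3 × 0.00191) = -0.000573
Ordering by |epsilon_lateral|: 0.000573 (case 3) > 0.000513 (case 2) > 0.000417 (case 1)
Final answer: 3, 2, 1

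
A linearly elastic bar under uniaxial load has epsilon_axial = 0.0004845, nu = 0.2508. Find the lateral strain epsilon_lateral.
Model: a linearly elastic bar under uniaxial load, so epsilon_lateral = -nu·epsilon_axial.
Substitute:
  epsilon_lateral = -(0.2508 × 0.0004845)
  epsilon_lateral = -0.0001215
Final answer: epsilon_lateral = -0.0001215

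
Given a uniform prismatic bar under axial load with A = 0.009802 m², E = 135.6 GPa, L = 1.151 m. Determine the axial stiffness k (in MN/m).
Model: a uniform prismatic bar under axial load, so k = (A·E) / L.
Convert to SI units:
  E = 135.6 GPa = 1.356 × 10¹¹ Pa
Substitute:
  k = (0.009802 × (1.356 × 10¹¹)) / 1.151
  k = 1.155 × 10⁹ N/m
Convert: k = 1.155 × 10⁹ N/m = 1155 MN/m
Final answer: k = 1155 MN/m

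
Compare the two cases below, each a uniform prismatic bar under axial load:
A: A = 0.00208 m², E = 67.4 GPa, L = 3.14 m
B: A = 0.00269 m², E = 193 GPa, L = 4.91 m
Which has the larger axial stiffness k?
Model: a uniform prismatic bar under axial load, so k = (A·E) / L (SI units).
  A: k = (0.00208 × (6.74 × 10¹⁰)) / 3.14 = 4.465 × 10⁷ N/m = 44.65 MN/m
  B: k = (0.00269 × (1.93 × 10¹¹)) / 4.91 = 1.057 × 10⁸ N/m = 105.7 MN/m
105.7 MN/m > 44.65 MN/m, so B is larger.
Final answer: B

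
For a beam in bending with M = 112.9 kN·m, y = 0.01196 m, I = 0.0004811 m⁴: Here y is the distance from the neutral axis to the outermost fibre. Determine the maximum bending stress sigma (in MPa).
Model: a beam in bending, so sigma = (M·y) / I.
Convert to SI units:
  M = 112.9 kN·m = 112900 N·m
Substitute:
  sigma = (112900 × 0.01196) / 0.0004811
  sigma = 2.807 × 10⁶ Pa
Convert: sigma = 2.807 × 10⁶ Pa = 2.807 MPa
Final answer: sigma = 2.807 MPa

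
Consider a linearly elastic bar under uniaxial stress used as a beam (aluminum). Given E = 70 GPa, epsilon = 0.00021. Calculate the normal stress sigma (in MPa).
Model: a linearly elastic bar under uniaxial stress, so sigma = E·epsilon.
Convert to SI units:
  E = 70 GPa = 7 × 10¹⁰ Pa
Substitute:
  sigma = (7 × 10¹⁰) × 0.00021
  sigma = 1.47 × 10⁷ Pa
Convert: sigma = 1.47 × 10⁷ Pa = 14.7 MPa
Final answer: sigma = 14.7 MPa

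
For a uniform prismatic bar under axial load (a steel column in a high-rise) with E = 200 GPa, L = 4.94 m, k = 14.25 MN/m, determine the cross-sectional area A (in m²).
Model: a uniform prismatic bar under axial load, so k = (A·E) / L.
Solve for A: A = (k·L) / E.
Convert to SI units:
  E = 200 GPa = 2 × 10¹¹ Pa
  k = 14.25 MN/m = 1.425 × 10⁷ N/m
Substitute:
  A = ((1.425 × 10⁷) × 4.94) / (2 × 10¹¹)
  A = 0.000352 m²
Final answer: A = 0.000352 m²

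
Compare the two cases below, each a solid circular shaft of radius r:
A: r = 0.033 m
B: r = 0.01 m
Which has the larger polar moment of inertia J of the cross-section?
Model: a solid circular shaft of radius r, so J = (π·r^4) / 2 (SI units).
  A: J = (π × 0.033^4) / 2 = 1.863 × 10⁻⁶ m⁴
  B: J = (π × 0.01^4) / 2 = 1.571 × 10⁻⁸ m⁴
1.863 × 10⁻⁶ m⁴ > 1.571 × 10⁻⁸ m⁴, so A is larger.
Final answer: A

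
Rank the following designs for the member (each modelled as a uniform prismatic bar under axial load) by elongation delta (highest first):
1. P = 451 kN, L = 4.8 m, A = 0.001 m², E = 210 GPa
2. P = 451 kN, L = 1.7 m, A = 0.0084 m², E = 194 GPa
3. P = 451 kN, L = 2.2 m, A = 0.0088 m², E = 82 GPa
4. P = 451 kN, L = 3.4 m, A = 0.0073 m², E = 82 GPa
Model: a uniform prismatic bar under axial load, so delta = (P·L) / (A·E) (SI units).
  Case 1: delta = (451000 × 4.8) / (0.001 × (2.1 × 10¹¹)) = 0.01031 m = 10.31 mm
  Case 2: delta = (451000 × 1.7) / (0.0084 × (1.94 × 10¹¹)) = 0.0004705 m = 0.4705 mm
  Case 3: delta = (451000 × 2.2) / (0.0088 × (8.2 × 10¹⁰)) = 0.001375 m = 1.375 mm
  Case 4: delta = (451000 × 3.4) / (0.0073 × (8.2 × 10¹⁰)) = 0.002562 m = 2.562 mm
Ordering: 10.31 mm (case 1) > 2.562 mm (case 4) > 1.375 mm (case 3) > 0.4705 mm (case 2)
Final answer: 1, 4, 3, 2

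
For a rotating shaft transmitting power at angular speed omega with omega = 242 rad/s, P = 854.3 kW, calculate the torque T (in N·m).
Model: a rotating shaft transmitting power at angular speed omega, so P = T·omega.
Solve for T: T = P / omega.
Convert to SI units:
  P = 854.3 kW = 854300 W
Substitute:
  T = 854300 / 242
  T = 3530 N·m
Final answer: T = 3530 N·m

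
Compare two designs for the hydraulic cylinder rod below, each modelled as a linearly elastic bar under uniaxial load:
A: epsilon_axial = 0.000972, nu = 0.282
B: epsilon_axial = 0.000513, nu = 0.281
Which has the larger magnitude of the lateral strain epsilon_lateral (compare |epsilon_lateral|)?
Model: a linearly elastic bar under uniaxial load, so epsilon_lateral = -nu·epsilon_axial (SI units).
  A: epsilon_lateral = -(0.282 × 0.000972) = -0.0002741
  B: epsilon_lateral = -(0.281 × 0.000513) = -0.0001442
|epsilon_lateral|: A = 0.0002741, B = 0.0001442, so A is larger in magnitude.
Final answer: A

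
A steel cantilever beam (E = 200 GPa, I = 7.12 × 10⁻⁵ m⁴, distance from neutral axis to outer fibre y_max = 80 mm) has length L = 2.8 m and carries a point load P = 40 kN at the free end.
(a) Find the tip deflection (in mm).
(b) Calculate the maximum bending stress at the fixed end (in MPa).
(a) Tip deflection of a cantilever with an end point load: δ = P·L^3 / (3·E·I). Convert P = 40 kN = 40000 N, E = 200 GPa = 2 × 10¹¹ Pa.
  δ = (40000 × 2.8^3) / (3 × (2 × 10¹¹) × (7.12 × 10⁻⁵)) = 0.02055 m = 20.55 mm
(b) Maximum bending moment at the fixed end: M = P·L = 40000 × 2.8 = 112000 N·m. Convert y_max = 80 mm = 0.08 m.
  σ = M·y_max / I = (112000 × 0.08) / (7.12 × 10⁻⁵) = 1.258 × 10⁸ Pa = 125.8 MPa
Final answer: (a) δ = 20.55 mm, (b) σ = 125.8 MPa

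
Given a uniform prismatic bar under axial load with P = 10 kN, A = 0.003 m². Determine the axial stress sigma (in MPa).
Model: a uniform prismatic bar under axial load, so sigma = P / A.
Convert to SI units:
  P = 10 kN = 10000 N
Substitute:
  sigma = 10000 / 0.003
  sigma = 3.333 × 10⁶ Pa
Convert: sigma = 3.333 × 10⁶ Pa = 3.333 MPa
Final answer: sigma = 3.333 MPa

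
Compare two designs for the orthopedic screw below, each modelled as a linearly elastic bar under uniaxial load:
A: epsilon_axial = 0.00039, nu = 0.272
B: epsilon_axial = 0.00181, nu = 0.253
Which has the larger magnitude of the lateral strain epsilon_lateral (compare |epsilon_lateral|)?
Model: a linearly elastic bar under uniaxial load, so epsilon_lateral = -nu·epsilon_axial (SI units).
  A: epsilon_lateral = -(0.272 × 0.00039) = -0.0001061
  B: epsilon_lateral = -(0.253 × 0.00181) = -0.0004579
|epsilon_lateral|: A = 0.0001061, B = 0.0004579, so B is larger in magnitude.
Final answer: B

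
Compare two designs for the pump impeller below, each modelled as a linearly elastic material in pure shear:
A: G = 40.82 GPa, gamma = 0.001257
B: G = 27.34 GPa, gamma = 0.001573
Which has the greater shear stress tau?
Model: a linearly elastic material in pure shear, so tau = G·gamma (SI units).
  A: tau = (4.082 × 10¹⁰) × 0.001257 = 5.131 × 10⁷ Pa = 51.31 MPa
  B: tau = (2.734 × 10¹⁰) × 0.001573 = 4.301 × 10⁷ Pa = 43.01 MPa
51.31 MPa > 43.01 MPa, so A is larger.
Final answer: A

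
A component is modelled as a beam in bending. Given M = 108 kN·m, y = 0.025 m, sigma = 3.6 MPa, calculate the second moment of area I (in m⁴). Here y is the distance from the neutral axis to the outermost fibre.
Model: a beam in bending, so sigma = (M·y) / I.
Solve for I: I = (M·y) / sigma.
Convert to SI units:
  M = 108 kN·m = 108000 N·m
  sigma = 3.6 MPa = 3.6 × 10⁶ Pa
Substitute:
  I = (108000 × 0.025) / (3.6 × 10⁶)
  I = 0.00075 m⁴
Final answer: I = 0.00075 m⁴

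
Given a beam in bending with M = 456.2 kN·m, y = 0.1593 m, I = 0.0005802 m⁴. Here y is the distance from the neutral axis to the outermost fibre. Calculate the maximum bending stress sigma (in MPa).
Model: a beam in bending, so sigma = (M·y) / I.
Convert to SI units:
  M = 456.2 kN·m = 456200 N·m
Substitute:
  sigma = (456200 × 0.1593) / 0.0005802
  sigma = 1.253 × 10⁸ Pa
Convert: sigma = 1.253 × 10⁸ Pa = 125.3 MPa
Final answer: sigma = 125.3 MPa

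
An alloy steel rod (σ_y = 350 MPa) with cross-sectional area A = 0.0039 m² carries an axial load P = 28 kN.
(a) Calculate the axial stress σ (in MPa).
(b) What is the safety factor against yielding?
(a) Axial stress σ = P/A. Convert P = 28 kN = 28000 N.
  σ = 28000 / 0.0039 = 7.179 × 10⁶ Pa = 7.179 MPa
(b) Safety factor SF = σ_y/σ = 350 / 7.179 = 48.75
Final answer: (a) σ = 7.179 MPa, (b) SF = 48.75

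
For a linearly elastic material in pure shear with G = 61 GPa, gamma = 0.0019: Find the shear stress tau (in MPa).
Model: a linearly elastic material in pure shear, so tau = G·gamma.
Convert to SI units:
  G = 61 GPa = 6.1 × 10¹⁰ Pa
Substitute:
  tau = (6.1 × 10¹⁰) × 0.0019
  tau = 1.159 × 10⁸ Pa
Convert: tau = 1.159 × 10⁸ Pa = 115.9 MPa
Final answer: tau = 115.9 MPa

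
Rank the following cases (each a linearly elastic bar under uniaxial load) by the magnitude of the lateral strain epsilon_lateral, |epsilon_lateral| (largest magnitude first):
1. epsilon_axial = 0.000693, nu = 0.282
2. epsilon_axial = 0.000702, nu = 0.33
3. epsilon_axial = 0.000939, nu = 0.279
Model: a linearly elastic bar under uniaxial load, so epsilon_lateral = -nu·epsilon_axial (SI units).
  Case 1: epsilon_lateral = -(0.282 × 0.000693) = -0.0001954
  Case 2: epsilon_lateral = -(0.33 × 0.000702) = -0.0002317
  Case 3: epsilon_lateral = -(0.279 × 0.000939) = -0.000262
Ordering by |epsilon_lateral|: 0.000262 (case 3) > 0.0002317 (case 2) > 0.0001954 (case 1)
Final answer: 3, 2, 1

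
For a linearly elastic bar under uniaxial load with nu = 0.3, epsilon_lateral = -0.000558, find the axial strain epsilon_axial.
Model: a linearly elastic bar under uniaxial load, so epsilon_lateral = -nu·epsilon_axial.
Solve for epsilon_axial: epsilon_axial = -epsilon_lateral / nu.
Substitute:
  epsilon_axial = -(-0.000558) / 0.3
  epsilon_axial = 0.00186
Final answer: epsilon_axial = 0.00186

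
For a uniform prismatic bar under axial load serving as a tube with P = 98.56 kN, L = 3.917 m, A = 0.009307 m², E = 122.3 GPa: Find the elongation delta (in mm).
Model: a uniform prismatic bar under axial load, so delta = (P·L) / (A·E).
Convert to SI units:
  P = 98.56 kN = 98560 N
  E = 122.3 GPa = 1.223 × 10¹¹ Pa
Substitute:
  delta = (98560 × 3.917) / (0.009307 × (1.223 × 10¹¹))
  delta = 0.0003392 m
Convert: delta = 0.0003392 m = 0.3392 mm
Final answer: delta = 0.3392 mm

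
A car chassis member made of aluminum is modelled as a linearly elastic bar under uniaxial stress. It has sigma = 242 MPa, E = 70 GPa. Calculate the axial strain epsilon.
Model: a linearly elastic bar under uniaxial stress, so epsilon = sigma / E.
Convert to SI units:
  sigma = 242 MPa = 2.42 × 10⁸ Pa
  E = 70 GPa = 7 × 10¹⁰ Pa
Substitute:
  epsilon = (2.42 × 10⁸) / (7 × 10¹⁰)
  epsilon = 0.003457
Final answer: epsilon = 0.003457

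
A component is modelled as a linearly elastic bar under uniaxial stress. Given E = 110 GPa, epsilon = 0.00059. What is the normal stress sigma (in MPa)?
Model: a linearly elastic bar under uniaxial stress, so sigma = E·epsilon.
Convert to SI units:
  E = 110 GPa = 1.1 × 10¹¹ Pa
Substitute:
  sigma = (1.1 × 10¹¹) × 0.00059
  sigma = 6.49 × 10⁷ Pa
Convert: sigma = 6.49 × 10⁷ Pa = 64.9 MPa
Final answer: sigma = 64.9 MPa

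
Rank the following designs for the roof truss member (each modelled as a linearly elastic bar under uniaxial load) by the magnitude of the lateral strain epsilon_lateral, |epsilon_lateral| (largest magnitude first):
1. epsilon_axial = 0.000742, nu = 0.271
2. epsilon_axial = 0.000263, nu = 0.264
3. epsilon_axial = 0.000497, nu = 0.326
Model: a linearly elastic bar under uniaxial load, so epsilon_lateral = -nu·epsilon_axial (SI units).
  Case 1: epsilon_lateral = -(0.271 × 0.000742) = -0.0002011
  Case 2: epsilon_lateral = -(0.264 × 0.000263) = -6.943 × 10⁻⁵
  Case 3: epsilon_lateral = -(0.326 × 0.000497) = -0.000162
Ordering by |epsilon_lateral|: 0.0002011 (case 1) > 0.000162 (case 3) > 6.943 × 10⁻⁵ (case 2)
Final answer: 1, 3, 2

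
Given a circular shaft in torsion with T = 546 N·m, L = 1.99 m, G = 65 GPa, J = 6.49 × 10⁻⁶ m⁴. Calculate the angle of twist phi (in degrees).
Model: a circular shaft in torsion, so phi = (T·L) / (G·J).
Convert to SI units:
  G = 65 GPa = 6.5 × 10¹⁰ Pa
Substitute:
  phi = (546 × 1.99) / ((6.5 × 10¹⁰) × (6.49 × 10⁻⁶))
  phi = 0.002576 rad
Convert to degrees: phi = 0.002576 × 180/π = 0.1476°
Final answer: phi = 0.1476°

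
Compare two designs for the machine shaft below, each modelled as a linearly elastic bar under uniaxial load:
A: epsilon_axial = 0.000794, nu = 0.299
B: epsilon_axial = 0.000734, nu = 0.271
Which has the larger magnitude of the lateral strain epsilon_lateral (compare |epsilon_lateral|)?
Model: a linearly elastic bar under uniaxial load, so epsilon_lateral = -nu·epsilon_axial (SI units).
  A: epsilon_lateral = -(0.299 × 0.000794) = -0.0002374
  B: epsilon_lateral = -(0.271 × 0.000734) = -0.0001989
|epsilon_lateral|: A = 0.0002374, B = 0.0001989, so A is larger in magnitude.
Final answer: A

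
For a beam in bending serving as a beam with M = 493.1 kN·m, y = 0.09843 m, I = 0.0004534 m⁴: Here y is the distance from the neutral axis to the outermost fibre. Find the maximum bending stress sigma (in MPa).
Model: a beam in bending, so sigma = (M·y) / I.
Convert to SI units:
  M = 493.1 kN·m = 493100 N·m
Substitute:
  sigma = (493100 × 0.09843) / 0.0004534
  sigma = 1.07 × 10⁸ Pa
Convert: sigma = 1.07 × 10⁸ Pa = 107 MPa
Final answer: sigma = 107 MPa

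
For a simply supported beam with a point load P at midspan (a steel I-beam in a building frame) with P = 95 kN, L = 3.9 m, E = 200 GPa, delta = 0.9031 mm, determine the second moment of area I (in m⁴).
Model: a simply supported beam with a point load P at midspan, so delta = (P·L^3) / (48·E·I).
Solve for I: I = (P·L^3) / (48·delta·E).
Convert to SI units:
  P = 95 kN = 95000 N
  E = 200 GPa = 2 × 10¹¹ Pa
  delta = 0.9031 mm = 0.0009031 m
Substitute:
  I = (95000 × 3.9^3) / (48 × 0.0009031 × (2 × 10¹¹))
  I = 0.00065 m⁴
Final answer: I = 0.00065 m⁴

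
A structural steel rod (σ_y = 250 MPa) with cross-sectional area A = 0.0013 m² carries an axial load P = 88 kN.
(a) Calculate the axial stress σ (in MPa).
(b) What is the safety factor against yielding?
(a) Axial stress σ = P/A. Convert P = 88 kN = 88000 N.
  σ = 88000 / 0.0013 = 6.769 × 10⁷ Pa = 67.69 MPa
(b) Safety factor SF = σ_y/σ = 250 / 67.69 = 3.693
Final answer: (a) σ = 67.69 MPa, (b) SF = 3.693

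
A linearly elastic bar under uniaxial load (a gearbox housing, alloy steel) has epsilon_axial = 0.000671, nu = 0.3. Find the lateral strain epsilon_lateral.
Model: a linearly elastic bar under uniaxial load, so epsilon_lateral = -nu·epsilon_axial.
Substitute:
  epsilon_lateral = -(0.3 × 0.000671)
  epsilon_lateral = -0.0002013
Final answer: epsilon_lateral = -0.0002013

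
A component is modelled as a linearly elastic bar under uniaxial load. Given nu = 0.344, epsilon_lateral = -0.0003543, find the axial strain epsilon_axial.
Model: a linearly elastic bar under uniaxial load, so epsilon_lateral = -nu·epsilon_axial.
Solve for epsilon_axial: epsilon_axial = -epsilon_lateral / nu.
Substitute:
  epsilon_axial = -(-0.0003543) / 0.344
  epsilon_axial = 0.00103
Final answer: epsilon_axial = 0.00103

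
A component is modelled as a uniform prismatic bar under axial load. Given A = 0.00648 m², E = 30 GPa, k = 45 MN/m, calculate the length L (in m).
Model: a uniform prismatic bar under axial load, so k = (A·E) / L.
Solve for L: L = (A·E) / k.
Convert to SI units:
  E = 30 GPa = 3 × 10¹⁰ Pa
  k = 45 MN/m = 4.5 × 10⁷ N/m
Substitute:
  L = (0.00648 × (3 × 10¹⁰)) / (4.5 × 10⁷)
  L = 4.32 m
Final answer: L = 4.32 m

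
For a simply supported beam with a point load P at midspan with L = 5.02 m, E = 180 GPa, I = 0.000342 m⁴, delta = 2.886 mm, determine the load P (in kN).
Model: a simply supported beam with a point load P at midspan, so delta = (P·L^3) / (48·E·I).
Solve for P: P = (48·delta·E·I) / L^3.
Convert to SI units:
  E = 180 GPa = 1.8 × 10¹¹ Pa
  delta = 2.886 mm = 0.002886 m
Substitute:
  P = (48 × 0.002886 × (1.8 × 10¹¹) × 0.000342) / 5.02^3
  P = 67410 N
Convert: P = 67410 N = 67.41 kN
Final answer: P = 67.41 kN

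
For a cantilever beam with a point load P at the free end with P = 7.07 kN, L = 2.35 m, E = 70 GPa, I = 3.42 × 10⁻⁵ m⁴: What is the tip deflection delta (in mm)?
Model: a cantilever beam with a point load P at the free end, so delta = (P·L^3) / (3·E·I).
Convert to SI units:
  P = 7.07 kN = 7070 N
  E = 70 GPa = 7 × 10¹⁰ Pa
Substitute:
  delta = (7070 × 2.35^3) / (3 × (7 × 10¹⁰) × (3.42 × 10⁻⁵))
  delta = 0.01278 m
Convert: delta = 0.01278 m = 12.78 mm
Final answer: delta = 12.78 mm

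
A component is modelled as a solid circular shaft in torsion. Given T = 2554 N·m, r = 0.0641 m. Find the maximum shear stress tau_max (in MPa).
Model: a solid circular shaft in torsion, so tau_max = (2·T) / (π·r^3).
Substitute:
  tau_max = (2 × 2554) / (π × 0.0641^3)
  tau_max = 6.173 × 10⁶ Pa
Convert: tau_max = 6.173 × 10⁶ Pa = 6.173 MPa
Final answer: tau_max = 6.173 MPa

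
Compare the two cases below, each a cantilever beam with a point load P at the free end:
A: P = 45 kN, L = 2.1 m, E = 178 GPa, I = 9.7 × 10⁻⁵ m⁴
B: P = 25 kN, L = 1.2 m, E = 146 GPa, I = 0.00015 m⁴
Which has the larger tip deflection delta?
Model: a cantilever beam with a point load P at the free end, so delta = (P·L^3) / (3·E·I) (SI units).
  A: delta = (45000 × 2.1^3) / (3 × (1.78 × 10¹¹) × (9.7 × 10⁻⁵)) = 0.008046 m = 8.046 mm
  B: delta = (25000 × 1.2^3) / (3 × (1.46 × 10¹¹) × 0.00015) = 0.0006575 m = 0.6575 mm
8.046 mm > 0.6575 mm, so A is larger.
Final answer: A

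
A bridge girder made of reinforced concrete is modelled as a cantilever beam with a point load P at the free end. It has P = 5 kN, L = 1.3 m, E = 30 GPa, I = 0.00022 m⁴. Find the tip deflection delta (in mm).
Model: a cantilever beam with a point load P at the free end, so delta = (P·L^3) / (3·E·I).
Convert to SI units:
  P = 5 kN = 5000 N
  E = 30 GPa = 3 × 10¹⁰ Pa
Substitute:
  delta = (5000 × 1.3^3) / (3 × (3 × 10¹⁰) × 0.00022)
  delta = 0.0005548 m
Convert: delta = 0.0005548 m = 0.5548 mm
Final answer: delta = 0.5548 mm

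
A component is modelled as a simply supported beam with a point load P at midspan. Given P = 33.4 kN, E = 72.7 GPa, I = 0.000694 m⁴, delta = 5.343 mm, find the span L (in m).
Model: a simply supported beam with a point load P at midspan, so delta = (P·L^3) / (48·E·I).
Solve for L: L = ((48·delta·E·I) / P)^(1/3).
Convert to SI units:
  P = 33.4 kN = 33400 N
  E = 72.7 GPa = 7.27 × 10¹⁰ Pa
  delta = 5.343 mm = 0.005343 m
Substitute:
  L = ((48 × 0.005343 × (7.27 × 10¹⁰) × 0.000694) / 33400)^(1/3)
  L = 7.29 m
Final answer: L = 7.29 m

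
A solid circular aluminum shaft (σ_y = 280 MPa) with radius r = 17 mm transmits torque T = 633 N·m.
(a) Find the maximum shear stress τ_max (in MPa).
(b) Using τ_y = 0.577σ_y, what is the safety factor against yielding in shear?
(a) For a solid circular shaft, τ_max = T·r/J with J = π·r^4/2, i.e. τ_max = 2·T / (π·r^3). Convert r = 17 mm = 0.017 m.
  τ_max = (2 × 633) / (π × 0.017^3) = 8.202 × 10⁷ Pa = 82.02 MPa
(b) τ_y = 0.577 × 280 = 161.56 MPa
  SF = τ_y/τ_max = 161.56 / 82.02 = 1.97
Final answer: (a) τ_max = 82.02 MPa, (b) SF = 1.97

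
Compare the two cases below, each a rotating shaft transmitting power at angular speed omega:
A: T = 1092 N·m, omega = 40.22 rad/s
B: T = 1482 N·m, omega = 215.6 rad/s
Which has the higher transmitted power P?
Model: a rotating shaft transmitting power at angular speed omega, so P = T·omega (SI units).
  A: P = 1092 × 40.22 = 43920 W = 43.92 kW
  B: P = 1482 × 215.6 = 319500 W = 319.5 kW
319.5 kW > 43.92 kW, so B is larger.
Final answer: B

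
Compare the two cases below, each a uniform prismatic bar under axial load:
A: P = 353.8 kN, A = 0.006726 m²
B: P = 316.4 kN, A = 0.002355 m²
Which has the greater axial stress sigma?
Model: a uniform prismatic bar under axial load, so sigma = P / A (SI units).
  A: sigma = 353800 / 0.006726 = 5.26 × 10⁷ Pa = 52.6 MPa
  B: sigma = 316400 / 0.002355 = 1.344 × 10⁸ Pa = 134.4 MPa
134.4 MPa > 52.6 MPa, so B is larger.
Final answer: B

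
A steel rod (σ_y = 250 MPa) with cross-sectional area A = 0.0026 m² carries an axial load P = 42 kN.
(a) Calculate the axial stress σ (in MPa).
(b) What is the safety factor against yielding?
(a) Axial stress σ = P/A. Convert P = 42 kN = 42000 N.
  σ = 42000 / 0.0026 = 1.615 × 10⁷ Pa = 16.15 MPa
(b) Safety factor SF = σ_y/σ = 250 / 16.15 = 15.48
Final answer: (a) σ = 16.15 MPa, (b) SF = 15.48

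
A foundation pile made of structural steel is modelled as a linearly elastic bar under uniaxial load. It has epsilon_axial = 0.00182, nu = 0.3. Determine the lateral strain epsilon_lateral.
Model: a linearly elastic bar under uniaxial load, so epsilon_lateral = -nu·epsilon_axial.
Substitute:
  epsilon_lateral = -(0.3 × 0.00182)
  epsilon_lateral = -0.000546
Final answer: epsilon_lateral = -0.000546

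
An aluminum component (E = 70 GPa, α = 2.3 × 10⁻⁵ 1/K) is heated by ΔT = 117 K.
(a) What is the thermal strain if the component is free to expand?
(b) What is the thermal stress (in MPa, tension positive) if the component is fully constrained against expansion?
(a) Free thermal strain ε_th = α·ΔT = (2.3 × 10⁻⁵) × 117 = 0.002691
(b) Fully constrained, the expansion is suppressed, so σ = -E·α·ΔT. Convert E = 70 GPa = 7 × 10¹⁰ Pa.
  σ = -(7 × 10¹⁰) × (2.3 × 10⁻⁵) × 117 = -1.884 × 10⁸ Pa = -188.4 MPa (compressive)
Final answer: (a) ε_th = 0.002691, (b) σ = -188.4 MPa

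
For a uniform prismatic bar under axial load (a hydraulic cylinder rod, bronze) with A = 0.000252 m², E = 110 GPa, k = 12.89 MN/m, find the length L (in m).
Model: a uniform prismatic bar under axial load, so k = (A·E) / L.
Solve for L: L = (A·E) / k.
Convert to SI units:
  E = 110 GPa = 1.1 × 10¹¹ Pa
  k = 12.89 MN/m = 1.289 × 10⁷ N/m
Substitute:
  L = (0.000252 × (1.1 × 10¹¹)) / (1.289 × 10⁷)
  L = 2.151 m
Final answer: L = 2.151 m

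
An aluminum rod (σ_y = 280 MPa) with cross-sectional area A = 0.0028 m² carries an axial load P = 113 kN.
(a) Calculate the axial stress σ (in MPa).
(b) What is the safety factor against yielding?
(a) Axial stress σ = P/A. Convert P = 113 kN = 113000 N.
  σ = 113000 / 0.0028 = 4.036 × 10⁷ Pa = 40.36 MPa
(b) Safety factor SF = σ_y/σ = 280 / 40.36 = 6.938
Final answer: (a) σ = 40.36 MPa, (b) SF = 6.938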